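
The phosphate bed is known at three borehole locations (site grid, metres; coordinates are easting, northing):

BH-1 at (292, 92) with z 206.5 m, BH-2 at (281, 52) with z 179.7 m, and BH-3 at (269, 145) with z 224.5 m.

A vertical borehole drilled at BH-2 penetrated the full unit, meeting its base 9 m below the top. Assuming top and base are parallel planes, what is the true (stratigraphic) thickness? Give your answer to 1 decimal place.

Two edge vectors: BH-1→BH-2 = (-11, -40, -26.8), BH-1→BH-3 = (-23, 53, 18).
Normal n = (BH-1→BH-2) × (BH-1→BH-3) = (700.4, 814.4, -1503).
So ∂z/∂easting = −n_x/n_z = 0.46600 and ∂z/∂northing = −n_y/n_z = 0.54185.
|∇z| = √(a²+b²) = 0.71467, so dip δ = arctan(0.71467) = 35.55°.
True thickness = vertical thickness × cos δ = 9 × cos 35.55° = 7.3 m.

7.3 m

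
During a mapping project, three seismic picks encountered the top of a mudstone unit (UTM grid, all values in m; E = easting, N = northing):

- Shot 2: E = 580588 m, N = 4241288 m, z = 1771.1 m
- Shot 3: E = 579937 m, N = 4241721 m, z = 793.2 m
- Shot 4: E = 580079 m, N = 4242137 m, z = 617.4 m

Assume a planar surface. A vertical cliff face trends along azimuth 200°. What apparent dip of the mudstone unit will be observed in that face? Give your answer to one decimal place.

20.6°

Two edge vectors: Shot 2→Shot 3 = (-651, 433, -977.9), Shot 2→Shot 4 = (-509, 849, -1153.7).
Normal n = (Shot 2→Shot 3) × (Shot 2→Shot 4) = (330685, -253307.6, -332302).
So ∂z/∂E = −n_x/n_z = 0.99513 and ∂z/∂N = −n_y/n_z = −0.76228.
Unit vector along 200° is (sin 200°, cos 200°) = (-0.3420, -0.9397).
Slope in that direction = a·(-0.3420) + b·(-0.9397) = 0.37595.
Apparent dip = arctan|0.37595| = 20.6° (true dip is 51.4°, so apparent ≤ true as expected).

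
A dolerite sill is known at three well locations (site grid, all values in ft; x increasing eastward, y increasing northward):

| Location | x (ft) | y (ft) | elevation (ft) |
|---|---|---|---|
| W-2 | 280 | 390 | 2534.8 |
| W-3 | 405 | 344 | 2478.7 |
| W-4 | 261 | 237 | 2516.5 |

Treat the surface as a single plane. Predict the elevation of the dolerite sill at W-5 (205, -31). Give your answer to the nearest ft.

2493 ft

Two edge vectors: W-2→W-3 = (125, -46, -56.1), W-2→W-4 = (-19, -153, -18.3).
Normal n = (W-2→W-3) × (W-2→W-4) = (-7741.5, 3353.4, -19999).
So ∂z/∂x = −n_x/n_z = −0.38709 and ∂z/∂y = −n_y/n_z = 0.16768.
Intercept c from W-2: 2534.8 + 108.39 − 65.39 = 2577.79.
At (205, -31): z = −79.4 − 5.2 + 2577.79 = 2493.2 ft.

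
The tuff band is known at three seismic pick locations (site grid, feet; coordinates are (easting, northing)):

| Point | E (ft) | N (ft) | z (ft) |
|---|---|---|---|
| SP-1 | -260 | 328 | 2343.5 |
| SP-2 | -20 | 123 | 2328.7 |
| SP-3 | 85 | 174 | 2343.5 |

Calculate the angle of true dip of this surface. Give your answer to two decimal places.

Let the plane be z = a·E + b·N + c.
SP-2−SP-1: 240a − 205b = −14.8;  SP-3−SP-1: 345a − 154b = 0.
Solving gives a = 0.06750, b = 0.15122.
Gradient magnitude |∇z| = √(a² + b²) = √(0.00456 + 0.02287) = 0.16560.
True dip = arctan(0.16560) = 9.40°, dipping toward SSW (azimuth ≈ 204°).

9.40°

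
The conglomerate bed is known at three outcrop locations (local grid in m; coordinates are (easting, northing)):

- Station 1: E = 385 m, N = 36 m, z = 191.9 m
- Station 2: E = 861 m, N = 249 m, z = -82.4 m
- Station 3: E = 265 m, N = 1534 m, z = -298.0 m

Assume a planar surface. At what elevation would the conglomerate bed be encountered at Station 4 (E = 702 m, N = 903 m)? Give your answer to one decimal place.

-252.0 m

Two edge vectors: Station 1→Station 2 = (476, 213, -274.3), Station 1→Station 3 = (-120, 1498, -489.9).
Normal n = (Station 1→Station 2) × (Station 1→Station 3) = (306552.7, 266108.4, 738608).
So ∂z/∂E = −n_x/n_z = −0.415041 and ∂z/∂N = −n_y/n_z = −0.360284.
Intercept c from Station 1: 191.9 + 159.79 + 12.97 = 364.66.
At (702, 903): z = −291.4 − 325.3 + 364.66 = -252.0 m.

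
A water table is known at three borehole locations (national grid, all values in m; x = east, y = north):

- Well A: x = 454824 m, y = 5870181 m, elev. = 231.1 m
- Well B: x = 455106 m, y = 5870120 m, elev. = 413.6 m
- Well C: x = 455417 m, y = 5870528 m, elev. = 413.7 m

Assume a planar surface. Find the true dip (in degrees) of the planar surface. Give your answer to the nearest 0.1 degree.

34.9°

Let the plane be z = a·x + b·y + c.
Well B−Well A: 282a − 61b = 182.5;  Well C−Well A: 593a + 347b = 182.6.
Solving gives a = 0.55561, b = −0.42327.
Gradient magnitude |∇z| = √(a² + b²) = √(0.30870 + 0.17916) = 0.69846.
True dip = arctan(0.69846) = 34.9°, dipping toward NW (azimuth ≈ 307°).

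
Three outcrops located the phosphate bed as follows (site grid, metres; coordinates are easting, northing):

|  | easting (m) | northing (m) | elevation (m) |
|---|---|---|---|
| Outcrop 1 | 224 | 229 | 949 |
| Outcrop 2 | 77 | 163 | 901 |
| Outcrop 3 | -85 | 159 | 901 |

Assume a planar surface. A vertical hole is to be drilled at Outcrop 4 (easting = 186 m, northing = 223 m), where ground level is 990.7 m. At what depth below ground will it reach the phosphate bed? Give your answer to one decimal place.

Let the plane be z = a·easting + b·northing + c.
Outcrop 2−Outcrop 1: −147a − 66b = −48;  Outcrop 3−Outcrop 1: −309a − 70b = −48.
Solving gives a = −0.01900, b = 0.76960.
Then c = 949 − a·224 − b·229 = 777.02.
At (186, 223): z_contact = −3.53 + 171.62 + 777.02 = 945.10 m.
Depth below ground = 990.7 − 945.10 = 45.6 m.

45.6 m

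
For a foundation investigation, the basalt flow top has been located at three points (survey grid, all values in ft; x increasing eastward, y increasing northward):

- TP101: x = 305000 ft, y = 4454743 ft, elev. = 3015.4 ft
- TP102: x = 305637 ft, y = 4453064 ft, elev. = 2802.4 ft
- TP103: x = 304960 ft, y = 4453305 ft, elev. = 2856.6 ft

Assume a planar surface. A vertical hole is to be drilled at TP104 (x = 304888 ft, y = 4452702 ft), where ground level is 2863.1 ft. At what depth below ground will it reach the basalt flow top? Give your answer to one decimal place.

Two edge vectors: TP101→TP102 = (637, -1679, -213), TP101→TP103 = (-40, -1438, -158.8).
Normal n = (TP101→TP102) × (TP101→TP103) = (-39668.8, 109675.6, -983166).
So ∂z/∂x = −n_x/n_z = −0.040348019 and ∂z/∂y = −n_y/n_z = 0.111553491.
Intercept c from TP101: 3015.4 + 12306.15 − 496942.14 = −481620.59.
At (304888, 4452702): z_contact = −12301.63 + 496714.45 − 481620.59 = 2792.24 ft.
Depth below ground = 2863.1 − 2792.24 = 70.9 ft.

70.9 ft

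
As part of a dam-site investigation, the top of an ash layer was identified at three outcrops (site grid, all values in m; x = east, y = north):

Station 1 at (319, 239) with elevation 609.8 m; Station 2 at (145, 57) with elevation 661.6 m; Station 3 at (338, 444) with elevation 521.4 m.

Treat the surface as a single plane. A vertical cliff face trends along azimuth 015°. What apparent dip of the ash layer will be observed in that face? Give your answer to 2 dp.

Two edge vectors: Station 1→Station 2 = (-174, -182, 51.8), Station 1→Station 3 = (19, 205, -88.4).
Normal n = (Station 1→Station 2) × (Station 1→Station 3) = (5469.8, -14397.4, -32212).
So ∂z/∂x = −n_x/n_z = 0.16981 and ∂z/∂y = −n_y/n_z = −0.44696.
Unit vector along 015° is (sin 15°, cos 15°) = (0.2588, 0.9659).
Slope in that direction = a·(0.2588) + b·(0.9659) = −0.38778.
Apparent dip = arctan|0.38778| = 21.20° (true dip is 25.6°, so apparent ≤ true as expected).

21.20°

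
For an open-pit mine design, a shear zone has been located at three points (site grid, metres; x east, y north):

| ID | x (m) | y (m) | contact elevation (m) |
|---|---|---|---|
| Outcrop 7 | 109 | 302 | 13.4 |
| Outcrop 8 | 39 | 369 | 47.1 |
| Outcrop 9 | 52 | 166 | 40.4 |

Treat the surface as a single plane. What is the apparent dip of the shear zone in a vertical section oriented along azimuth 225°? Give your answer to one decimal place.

18.6°

Two edge vectors: Outcrop 7→Outcrop 8 = (-70, 67, 33.7), Outcrop 7→Outcrop 9 = (-57, -136, 27).
Normal n = (Outcrop 7→Outcrop 8) × (Outcrop 7→Outcrop 9) = (6392.2, -30.9, 13339).
So ∂z/∂x = −n_x/n_z = −0.47921 and ∂z/∂y = −n_y/n_z = 0.00232.
Unit vector along 225° is (sin 225°, cos 225°) = (-0.7071, -0.7071).
Slope in that direction = a·(-0.7071) + b·(-0.7071) = 0.33722.
Apparent dip = arctan|0.33722| = 18.6° (true dip is 25.6°, so apparent ≤ true as expected).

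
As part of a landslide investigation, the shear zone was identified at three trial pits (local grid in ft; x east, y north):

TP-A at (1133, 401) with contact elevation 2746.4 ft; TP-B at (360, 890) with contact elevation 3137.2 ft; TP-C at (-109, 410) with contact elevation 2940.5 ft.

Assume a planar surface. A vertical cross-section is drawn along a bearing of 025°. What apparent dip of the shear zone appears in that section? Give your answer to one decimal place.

23.8°

Let the plane be z = a·x + b·y + c.
TP-B−TP-A: −773a + 489b = 390.8;  TP-C−TP-A: −1242a + 9b = 194.1.
Solving gives a = −0.15223, b = 0.55854.
Unit vector along 025° is (sin 25°, cos 25°) = (0.4226, 0.9063).
Slope in that direction = a·(0.4226) + b·(0.9063) = 0.44187.
Apparent dip = arctan|0.44187| = 23.8° (true dip is 30.1°, so apparent ≤ true as expected).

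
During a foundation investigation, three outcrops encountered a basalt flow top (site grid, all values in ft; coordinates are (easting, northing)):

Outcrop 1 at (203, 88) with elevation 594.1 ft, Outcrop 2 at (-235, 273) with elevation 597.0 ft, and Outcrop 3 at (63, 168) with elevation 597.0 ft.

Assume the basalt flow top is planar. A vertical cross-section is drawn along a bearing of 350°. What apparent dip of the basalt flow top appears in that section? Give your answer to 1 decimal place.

5.0°

Two edge vectors: Outcrop 1→Outcrop 2 = (-438, 185, 2.9), Outcrop 1→Outcrop 3 = (-140, 80, 2.9).
Normal n = (Outcrop 1→Outcrop 2) × (Outcrop 1→Outcrop 3) = (304.5, 864.2, -9140).
So ∂z/∂E = −n_x/n_z = 0.03332 and ∂z/∂N = −n_y/n_z = 0.09455.
Unit vector along 350° is (sin 350°, cos 350°) = (-0.1736, 0.9848).
Slope in that direction = a·(-0.1736) + b·(0.9848) = 0.08733.
Apparent dip = arctan|0.08733| = 5.0° (true dip is 5.7°, so apparent ≤ true as expected).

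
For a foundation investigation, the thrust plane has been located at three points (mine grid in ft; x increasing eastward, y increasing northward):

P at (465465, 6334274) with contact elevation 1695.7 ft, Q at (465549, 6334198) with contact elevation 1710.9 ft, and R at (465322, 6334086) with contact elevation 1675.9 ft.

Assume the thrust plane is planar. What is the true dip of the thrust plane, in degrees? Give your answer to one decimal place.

9.4°

Let the plane be z = a·x + b·y + c.
Q−P: 84a − 76b = 15.2;  R−P: −143a − 188b = −19.8.
Solving gives a = 0.16363, b = −0.01914.
Gradient magnitude |∇z| = √(a² + b²) = √(0.02678 + 0.00037) = 0.16475.
True dip = arctan(0.16475) = 9.4°, dipping toward W (azimuth ≈ 277°).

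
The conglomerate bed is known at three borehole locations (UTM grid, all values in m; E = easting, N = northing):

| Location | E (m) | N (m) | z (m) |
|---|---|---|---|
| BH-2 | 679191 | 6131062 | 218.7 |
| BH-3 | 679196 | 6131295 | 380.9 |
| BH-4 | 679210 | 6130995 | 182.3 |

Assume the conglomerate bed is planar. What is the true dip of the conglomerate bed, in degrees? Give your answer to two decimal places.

40.33°

Let the plane be z = a·E + b·N + c.
BH-3−BH-2: 5a + 233b = 162.2;  BH-4−BH-2: 19a − 67b = −36.4.
Solving gives a = 0.50109, b = 0.68538.
Gradient magnitude |∇z| = √(a² + b²) = √(0.25109 + 0.46975) = 0.84903.
True dip = arctan(0.84903) = 40.33°, dipping toward SW (azimuth ≈ 216°).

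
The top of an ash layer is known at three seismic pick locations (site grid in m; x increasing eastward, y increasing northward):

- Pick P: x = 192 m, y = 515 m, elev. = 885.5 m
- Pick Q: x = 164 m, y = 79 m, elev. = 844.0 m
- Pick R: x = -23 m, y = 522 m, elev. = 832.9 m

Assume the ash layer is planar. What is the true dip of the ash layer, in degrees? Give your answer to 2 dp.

14.55°

Let the plane be z = a·x + b·y + c.
Pick Q−Pick P: −28a − 436b = −41.5;  Pick R−Pick P: −215a + 7b = −52.6.
Solving gives a = 0.24723, b = 0.07931.
Gradient magnitude |∇z| = √(a² + b²) = √(0.06112 + 0.00629) = 0.25964.
True dip = arctan(0.25964) = 14.55°, dipping toward WSW (azimuth ≈ 252°).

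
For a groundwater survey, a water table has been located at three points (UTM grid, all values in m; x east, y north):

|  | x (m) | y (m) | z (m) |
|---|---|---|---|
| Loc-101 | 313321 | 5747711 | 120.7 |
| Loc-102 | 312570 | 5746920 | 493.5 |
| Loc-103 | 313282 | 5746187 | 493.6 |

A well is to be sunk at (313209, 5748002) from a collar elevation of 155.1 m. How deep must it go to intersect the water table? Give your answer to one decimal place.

Let the plane be z = a·x + b·y + c.
Loc-102−Loc-101: −751a − 791b = 372.8;  Loc-103−Loc-101: −39a − 1524b = 372.9.
Solving gives a = −0.245298943, b = −0.238407704.
Then c = 120.7 − a·313321 − b·5747711 = 1447276.59.
At (313209, 5748002): z_contact = −76829.84 − 1370367.96 + 1447276.59 = 78.80 m.
Depth below ground = 155.1 − 78.80 = 76.3 m.

76.3 m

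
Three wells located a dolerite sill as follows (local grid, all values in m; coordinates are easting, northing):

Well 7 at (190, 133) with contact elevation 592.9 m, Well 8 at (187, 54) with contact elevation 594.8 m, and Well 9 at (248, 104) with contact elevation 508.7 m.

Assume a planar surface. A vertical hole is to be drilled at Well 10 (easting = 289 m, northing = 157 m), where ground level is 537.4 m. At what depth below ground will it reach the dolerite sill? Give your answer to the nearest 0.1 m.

Two edge vectors: Well 7→Well 8 = (-3, -79, 1.9), Well 7→Well 9 = (58, -29, -84.2).
Normal n = (Well 7→Well 8) × (Well 7→Well 9) = (6706.9, -142.4, 4669).
So ∂z/∂easting = −n_x/n_z = −1.43647 and ∂z/∂northing = −n_y/n_z = 0.03050.
Intercept c from Well 7: 592.9 + 272.93 − 4.06 = 861.77.
At (289, 157): z_contact = −415.14 + 4.79 + 861.77 = 451.42 m.
Depth below ground = 537.4 − 451.42 = 86.0 m.

86.0 m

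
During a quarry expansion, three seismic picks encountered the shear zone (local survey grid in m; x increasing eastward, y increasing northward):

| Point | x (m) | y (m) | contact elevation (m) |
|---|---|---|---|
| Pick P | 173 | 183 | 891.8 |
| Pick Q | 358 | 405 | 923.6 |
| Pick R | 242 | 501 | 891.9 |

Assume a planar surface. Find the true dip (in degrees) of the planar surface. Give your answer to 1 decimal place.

Let the plane be z = a·x + b·y + c.
Pick Q−Pick P: 185a + 222b = 31.8;  Pick R−Pick P: 69a + 318b = 0.1.
Solving gives a = 0.23189, b = −0.05000.
Gradient magnitude |∇z| = √(a² + b²) = √(0.05378 + 0.00250) = 0.23722.
True dip = arctan(0.23722) = 13.3°, dipping toward WNW (azimuth ≈ 282°).

13.3°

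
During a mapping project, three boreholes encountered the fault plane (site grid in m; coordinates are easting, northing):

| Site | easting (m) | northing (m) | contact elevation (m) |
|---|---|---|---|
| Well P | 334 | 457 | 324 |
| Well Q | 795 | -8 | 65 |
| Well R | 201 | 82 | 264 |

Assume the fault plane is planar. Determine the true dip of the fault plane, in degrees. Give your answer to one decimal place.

21.6°

Let the plane be z = a·easting + b·northing + c.
Well Q−Well P: 461a − 465b = −259;  Well R−Well P: −133a − 375b = −60.
Solving gives a = −0.29493, b = 0.26460.
Gradient magnitude |∇z| = √(a² + b²) = √(0.08698 + 0.07001) = 0.39623.
True dip = arctan(0.39623) = 21.6°, dipping toward SE (azimuth ≈ 132°).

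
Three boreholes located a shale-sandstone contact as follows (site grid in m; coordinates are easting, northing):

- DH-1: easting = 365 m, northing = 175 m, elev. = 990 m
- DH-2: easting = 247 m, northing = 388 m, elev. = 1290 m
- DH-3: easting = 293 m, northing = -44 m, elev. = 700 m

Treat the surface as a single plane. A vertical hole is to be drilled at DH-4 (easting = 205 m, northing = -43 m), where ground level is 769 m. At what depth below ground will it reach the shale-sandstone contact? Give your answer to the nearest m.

59 m

Two edge vectors: DH-1→DH-2 = (-118, 213, 300), DH-1→DH-3 = (-72, -219, -290).
Normal n = (DH-1→DH-2) × (DH-1→DH-3) = (3930, -55820, 41178).
So ∂z/∂easting = −n_x/n_z = −0.09544 and ∂z/∂northing = −n_y/n_z = 1.35558.
Intercept c from DH-1: 990 + 34.84 − 237.23 = 787.61.
At (205, -43): z_contact = −19.6 − 58.3 + 787.61 = 709.8 m.
Depth below ground = 769 − 709.8 = 59 m.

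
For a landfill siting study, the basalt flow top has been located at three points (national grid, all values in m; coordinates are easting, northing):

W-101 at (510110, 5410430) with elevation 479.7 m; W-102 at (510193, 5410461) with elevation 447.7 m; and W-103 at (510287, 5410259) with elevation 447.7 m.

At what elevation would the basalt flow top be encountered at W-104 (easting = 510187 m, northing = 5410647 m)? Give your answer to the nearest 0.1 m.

421.2 m

Let the plane be z = a·easting + b·northing + c.
W-102−W-101: 83a + 31b = −32;  W-103−W-101: 177a − 171b = −32.
Solving gives a = −0.328455285, b = −0.152845528.
Then c = 479.7 − a·510110 − b·5410430 = 994988.06.
At (510187, 5410647): z = −167573.6 − 826993.2 + 994988.06 = 421.2 m.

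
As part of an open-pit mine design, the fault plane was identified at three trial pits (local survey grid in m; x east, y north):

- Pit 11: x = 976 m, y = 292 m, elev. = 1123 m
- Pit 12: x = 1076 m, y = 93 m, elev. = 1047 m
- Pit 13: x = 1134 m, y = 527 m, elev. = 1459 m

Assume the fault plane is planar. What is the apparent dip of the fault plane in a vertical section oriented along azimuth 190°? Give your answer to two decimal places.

44.20°

Two edge vectors: Pit 11→Pit 12 = (100, -199, -76), Pit 11→Pit 13 = (158, 235, 336).
Normal n = (Pit 11→Pit 12) × (Pit 11→Pit 13) = (-49004, -45608, 54942).
So ∂z/∂x = −n_x/n_z = 0.89192 and ∂z/∂y = −n_y/n_z = 0.83011.
Unit vector along 190° is (sin 190°, cos 190°) = (-0.1736, -0.9848).
Slope in that direction = a·(-0.1736) + b·(-0.9848) = −0.97238.
Apparent dip = arctan|0.97238| = 44.20° (true dip is 50.6°, so apparent ≤ true as expected).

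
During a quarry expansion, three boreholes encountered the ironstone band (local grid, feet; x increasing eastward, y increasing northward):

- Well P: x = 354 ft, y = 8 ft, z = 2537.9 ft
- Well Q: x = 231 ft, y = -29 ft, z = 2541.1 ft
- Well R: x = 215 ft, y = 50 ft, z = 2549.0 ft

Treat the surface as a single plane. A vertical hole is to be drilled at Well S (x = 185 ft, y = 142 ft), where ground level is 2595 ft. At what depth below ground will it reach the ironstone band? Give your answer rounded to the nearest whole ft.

36 ft

Two edge vectors: Well P→Well Q = (-123, -37, 3.2), Well P→Well R = (-139, 42, 11.1).
Normal n = (Well P→Well Q) × (Well P→Well R) = (-545.1, 920.5, -10309).
So ∂z/∂x = −n_x/n_z = −0.05288 and ∂z/∂y = −n_y/n_z = 0.08929.
Intercept c from Well P: 2537.9 + 18.72 − 0.71 = 2555.90.
At (185, 142): z_contact = −9.8 + 12.7 + 2555.90 = 2558.8 ft.
Depth below ground = 2595 − 2558.8 = 36 ft.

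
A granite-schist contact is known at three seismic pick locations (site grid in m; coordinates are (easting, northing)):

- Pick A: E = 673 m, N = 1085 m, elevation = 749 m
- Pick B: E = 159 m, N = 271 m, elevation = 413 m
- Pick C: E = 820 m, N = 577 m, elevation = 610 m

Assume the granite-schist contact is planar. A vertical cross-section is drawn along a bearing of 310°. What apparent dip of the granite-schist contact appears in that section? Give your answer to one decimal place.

Two edge vectors: Pick A→Pick B = (-514, -814, -336), Pick A→Pick C = (147, -508, -139).
Normal n = (Pick A→Pick B) × (Pick A→Pick C) = (-57542, -120838, 380770).
So ∂z/∂E = −n_x/n_z = 0.15112 and ∂z/∂N = −n_y/n_z = 0.31735.
Unit vector along 310° is (sin 310°, cos 310°) = (-0.7660, 0.6428).
Slope in that direction = a·(-0.7660) + b·(0.6428) = 0.08823.
Apparent dip = arctan|0.08823| = 5.0° (true dip is 19.4°, so apparent ≤ true as expected).

5.0°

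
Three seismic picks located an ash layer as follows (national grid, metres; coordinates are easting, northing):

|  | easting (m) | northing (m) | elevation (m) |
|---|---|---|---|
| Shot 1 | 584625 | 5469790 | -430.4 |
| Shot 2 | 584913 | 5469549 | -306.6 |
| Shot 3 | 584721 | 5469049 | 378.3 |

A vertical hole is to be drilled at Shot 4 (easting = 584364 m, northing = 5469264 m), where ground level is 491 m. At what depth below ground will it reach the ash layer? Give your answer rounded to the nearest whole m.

Two edge vectors: Shot 1→Shot 2 = (288, -241, 123.8), Shot 1→Shot 3 = (96, -741, 808.7).
Normal n = (Shot 1→Shot 2) × (Shot 1→Shot 3) = (-103160.9, -221020.8, -190272).
So ∂z/∂easting = −n_x/n_z = −0.54217594 and ∂z/∂northing = −n_y/n_z = −1.16160444.
Intercept c from Shot 1: -430.4 + 316969.61 + 6353732.35 = 6670271.56.
At (584364, 5469264): z_contact = −316828.1 − 6353121.3 + 6670271.56 = 322.1 m.
Depth below ground = 491 − 322.1 = 169 m.

169 m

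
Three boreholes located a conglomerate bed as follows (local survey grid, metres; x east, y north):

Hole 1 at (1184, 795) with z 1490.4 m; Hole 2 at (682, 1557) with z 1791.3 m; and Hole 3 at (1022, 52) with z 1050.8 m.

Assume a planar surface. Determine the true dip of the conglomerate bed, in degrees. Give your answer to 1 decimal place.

Let the plane be z = a·x + b·y + c.
Hole 2−Hole 1: −502a + 762b = 300.9;  Hole 3−Hole 1: −162a − 743b = −439.6.
Solving gives a = 0.22442, b = 0.54273.
Gradient magnitude |∇z| = √(a² + b²) = √(0.05036 + 0.29455) = 0.58729.
True dip = arctan(0.58729) = 30.4°, dipping toward SSW (azimuth ≈ 202°).

30.4°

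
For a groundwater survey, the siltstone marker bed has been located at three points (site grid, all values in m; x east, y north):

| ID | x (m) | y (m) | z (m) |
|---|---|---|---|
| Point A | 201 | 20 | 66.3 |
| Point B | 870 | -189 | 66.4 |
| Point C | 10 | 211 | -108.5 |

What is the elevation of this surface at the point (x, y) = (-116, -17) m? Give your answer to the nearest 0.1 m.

Two edge vectors: Point A→Point B = (669, -209, 0.1), Point A→Point C = (-191, 191, -174.8).
Normal n = (Point A→Point B) × (Point A→Point C) = (36514.1, 116922.1, 87860).
So ∂z/∂x = −n_x/n_z = −0.41559 and ∂z/∂y = −n_y/n_z = −1.33078.
Intercept c from Point A: 66.3 + 83.53 + 26.62 = 176.45.
At (-116, -17): z = 48.2 + 22.6 + 176.45 = 247.3 m.

247.3 m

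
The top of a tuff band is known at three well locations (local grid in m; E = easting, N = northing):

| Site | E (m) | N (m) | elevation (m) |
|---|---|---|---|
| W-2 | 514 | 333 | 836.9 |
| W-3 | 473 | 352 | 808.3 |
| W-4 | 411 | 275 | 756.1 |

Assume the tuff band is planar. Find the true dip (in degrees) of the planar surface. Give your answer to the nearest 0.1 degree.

Two edge vectors: W-2→W-3 = (-41, 19, -28.6), W-2→W-4 = (-103, -58, -80.8).
Normal n = (W-2→W-3) × (W-2→W-4) = (-3194, -367, 4335).
So ∂z/∂E = −n_x/n_z = 0.73679 and ∂z/∂N = −n_y/n_z = 0.08466.
Gradient magnitude |∇z| = √(a² + b²) = √(0.54286 + 0.00717) = 0.74164.
True dip = arctan(0.74164) = 36.6°, dipping toward W (azimuth ≈ 263°).

36.6°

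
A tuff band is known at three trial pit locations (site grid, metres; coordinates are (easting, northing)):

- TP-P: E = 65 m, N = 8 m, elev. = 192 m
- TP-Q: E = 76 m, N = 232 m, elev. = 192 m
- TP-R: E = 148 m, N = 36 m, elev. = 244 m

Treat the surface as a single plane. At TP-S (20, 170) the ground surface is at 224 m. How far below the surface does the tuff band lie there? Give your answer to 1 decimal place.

Let the plane be z = a·E + b·N + c.
TP-Q−TP-P: 11a + 224b = 0;  TP-R−TP-P: 83a + 28b = 52.
Solving gives a = 0.63706, b = −0.03128.
Then c = 192 − a·65 − b·8 = 150.84.
At (20, 170): z_contact = 12.74 − 5.32 + 150.84 = 158.26 m.
Depth below ground = 224 − 158.26 = 65.7 m.

65.7 m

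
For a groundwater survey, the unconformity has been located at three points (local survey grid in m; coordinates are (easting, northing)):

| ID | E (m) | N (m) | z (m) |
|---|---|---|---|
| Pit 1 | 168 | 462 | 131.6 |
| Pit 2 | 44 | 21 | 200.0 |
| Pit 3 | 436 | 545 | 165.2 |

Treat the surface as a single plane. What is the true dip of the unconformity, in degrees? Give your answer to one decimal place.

Two edge vectors: Pit 1→Pit 2 = (-124, -441, 68.4), Pit 1→Pit 3 = (268, 83, 33.6).
Normal n = (Pit 1→Pit 2) × (Pit 1→Pit 3) = (-20494.8, 22497.6, 107896).
So ∂z/∂E = −n_x/n_z = 0.18995 and ∂z/∂N = −n_y/n_z = −0.20851.
Gradient magnitude |∇z| = √(a² + b²) = √(0.03608 + 0.04348) = 0.28206.
True dip = arctan(0.28206) = 15.8°, dipping toward NW (azimuth ≈ 318°).

15.8°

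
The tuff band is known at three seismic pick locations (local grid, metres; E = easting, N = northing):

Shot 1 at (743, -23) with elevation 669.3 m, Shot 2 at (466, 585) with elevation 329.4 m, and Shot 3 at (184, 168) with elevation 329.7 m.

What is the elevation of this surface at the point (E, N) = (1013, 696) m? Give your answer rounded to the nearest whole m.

562 m

Two edge vectors: Shot 1→Shot 2 = (-277, 608, -339.9), Shot 1→Shot 3 = (-559, 191, -339.6).
Normal n = (Shot 1→Shot 2) × (Shot 1→Shot 3) = (-141555.9, 95934.9, 286965).
So ∂z/∂E = −n_x/n_z = 0.49329 and ∂z/∂N = −n_y/n_z = −0.33431.
Intercept c from Shot 1: 669.3 − 366.51 − 7.69 = 295.10.
At (1013, 696): z = 499.7 − 232.7 + 295.10 = 562.1 m.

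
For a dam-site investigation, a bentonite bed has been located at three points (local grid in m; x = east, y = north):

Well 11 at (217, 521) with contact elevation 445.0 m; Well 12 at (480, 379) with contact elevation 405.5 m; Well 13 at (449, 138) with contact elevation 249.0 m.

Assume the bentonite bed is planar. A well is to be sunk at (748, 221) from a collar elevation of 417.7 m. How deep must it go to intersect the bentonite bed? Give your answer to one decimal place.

Two edge vectors: Well 11→Well 12 = (263, -142, -39.5), Well 11→Well 13 = (232, -383, -196).
Normal n = (Well 11→Well 12) × (Well 11→Well 13) = (12703.5, 42384, -67785).
So ∂z/∂x = −n_x/n_z = 0.18741 and ∂z/∂y = −n_y/n_z = 0.62527.
Intercept c from Well 11: 445 − 40.67 − 325.77 = 78.57.
At (748, 221): z_contact = 140.18 + 138.18 + 78.57 = 356.93 m.
Depth below ground = 417.7 − 356.93 = 60.8 m.

60.8 m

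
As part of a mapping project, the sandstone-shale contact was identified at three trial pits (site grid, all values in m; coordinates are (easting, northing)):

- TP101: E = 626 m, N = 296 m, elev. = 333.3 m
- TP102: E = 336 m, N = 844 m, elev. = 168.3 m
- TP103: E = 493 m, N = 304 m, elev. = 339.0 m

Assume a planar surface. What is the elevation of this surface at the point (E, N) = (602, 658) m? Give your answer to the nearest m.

Let the plane be z = a·E + b·N + c.
TP102−TP101: −290a + 548b = −165;  TP103−TP101: −133a + 8b = 5.7.
Solving gives a = −0.06297, b = −0.33442.
Then c = 333.3 − a·626 − b·296 = 471.71.
At (602, 658): z = −37.9 − 220.0 + 471.71 = 213.8 m.

214 m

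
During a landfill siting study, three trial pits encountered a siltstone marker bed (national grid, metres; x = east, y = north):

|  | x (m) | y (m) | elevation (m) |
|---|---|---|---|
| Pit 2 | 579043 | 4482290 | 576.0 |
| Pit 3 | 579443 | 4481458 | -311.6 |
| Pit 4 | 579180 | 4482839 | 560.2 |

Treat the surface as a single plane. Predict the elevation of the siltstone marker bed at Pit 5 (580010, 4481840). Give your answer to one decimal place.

-1030.2 m

Let the plane be z = a·x + b·y + c.
Pit 3−Pit 2: 400a − 832b = −887.6;  Pit 4−Pit 2: 137a + 549b = −15.8.
Solving gives a = −1.500185860, b = 0.345583721.
Then c = 576 − a·579043 − b·4482290 = −679758.34.
At (580010, 4481840): z = −870122.8 + 1548850.9 − 679758.34 = -1030.2 m.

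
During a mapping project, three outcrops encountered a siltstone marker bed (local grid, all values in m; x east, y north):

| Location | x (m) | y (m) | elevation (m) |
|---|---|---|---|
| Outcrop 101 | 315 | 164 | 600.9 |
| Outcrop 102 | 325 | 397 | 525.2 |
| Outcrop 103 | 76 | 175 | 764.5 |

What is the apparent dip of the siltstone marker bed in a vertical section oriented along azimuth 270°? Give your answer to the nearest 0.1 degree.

Let the plane be z = a·x + b·y + c.
Outcrop 102−Outcrop 101: 10a + 233b = −75.7;  Outcrop 103−Outcrop 101: −239a + 11b = 163.6.
Solving gives a = −0.69809, b = −0.29493.
Unit vector along 270° is (sin 270°, cos 270°) = (-1.0000, -0.0000).
Slope in that direction = a·(-1.0000) + b·(-0.0000) = 0.69809.
Apparent dip = arctan|0.69809| = 34.9° (true dip is 37.2°, so apparent ≤ true as expected).

34.9°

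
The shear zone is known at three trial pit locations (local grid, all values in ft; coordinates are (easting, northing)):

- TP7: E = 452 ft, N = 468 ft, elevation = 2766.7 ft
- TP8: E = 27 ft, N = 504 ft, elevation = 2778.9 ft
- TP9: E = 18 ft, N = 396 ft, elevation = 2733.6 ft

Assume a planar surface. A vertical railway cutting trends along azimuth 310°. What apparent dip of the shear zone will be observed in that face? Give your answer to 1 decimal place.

14.8°

Let the plane be z = a·E + b·N + c.
TP8−TP7: −425a + 36b = 12.2;  TP9−TP7: −434a − 72b = −33.1.
Solving gives a = 0.00678, b = 0.41888.
Unit vector along 310° is (sin 310°, cos 310°) = (-0.7660, 0.6428).
Slope in that direction = a·(-0.7660) + b·(0.6428) = 0.26406.
Apparent dip = arctan|0.26406| = 14.8° (true dip is 22.7°, so apparent ≤ true as expected).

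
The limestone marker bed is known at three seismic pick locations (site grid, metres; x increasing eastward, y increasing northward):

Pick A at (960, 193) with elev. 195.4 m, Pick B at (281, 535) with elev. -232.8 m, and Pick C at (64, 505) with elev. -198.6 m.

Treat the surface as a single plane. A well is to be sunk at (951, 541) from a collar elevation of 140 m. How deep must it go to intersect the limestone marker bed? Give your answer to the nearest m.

Let the plane be z = a·x + b·y + c.
Pick B−Pick A: −679a + 342b = −428.2;  Pick C−Pick A: −896a + 312b = −394.
Solving gives a = 0.01215, b = −1.22792.
Then c = 195.4 − a·960 − b·193 = 420.72.
At (951, 541): z_contact = 11.6 − 664.3 + 420.72 = -232.0 m.
Depth below ground = 140 − (-232.0) = 372 m.

372 m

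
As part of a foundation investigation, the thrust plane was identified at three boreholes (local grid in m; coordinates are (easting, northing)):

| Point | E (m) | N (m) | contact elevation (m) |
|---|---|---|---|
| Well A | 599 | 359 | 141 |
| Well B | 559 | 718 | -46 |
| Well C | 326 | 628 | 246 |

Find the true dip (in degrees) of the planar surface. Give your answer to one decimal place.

Two edge vectors: Well A→Well B = (-40, 359, -187), Well A→Well C = (-273, 269, 105).
Normal n = (Well A→Well B) × (Well A→Well C) = (87998, 55251, 87247).
So ∂z/∂E = −n_x/n_z = −1.00861 and ∂z/∂N = −n_y/n_z = −0.63327.
Gradient magnitude |∇z| = √(a² + b²) = √(1.01729 + 0.40103) = 1.19093.
True dip = arctan(1.19093) = 50.0°, dipping toward ENE (azimuth ≈ 058°).

50.0°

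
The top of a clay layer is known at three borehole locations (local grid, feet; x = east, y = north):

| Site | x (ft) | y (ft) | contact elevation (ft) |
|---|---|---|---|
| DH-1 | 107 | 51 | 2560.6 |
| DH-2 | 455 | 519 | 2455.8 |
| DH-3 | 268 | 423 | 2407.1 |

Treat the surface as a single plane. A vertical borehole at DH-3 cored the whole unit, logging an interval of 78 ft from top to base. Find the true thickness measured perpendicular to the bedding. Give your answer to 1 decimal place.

Two edge vectors: DH-1→DH-2 = (348, 468, -104.8), DH-1→DH-3 = (161, 372, -153.5).
Normal n = (DH-1→DH-2) × (DH-1→DH-3) = (-32852.4, 36545.2, 54108).
So ∂z/∂x = −n_x/n_z = 0.60716 and ∂z/∂y = −n_y/n_z = −0.67541.
|∇z| = √(a²+b²) = 0.90820, so dip δ = arctan(0.90820) = 42.25°.
True thickness = vertical thickness × cos δ = 78 × cos 42.25° = 57.7 ft.

57.7 ft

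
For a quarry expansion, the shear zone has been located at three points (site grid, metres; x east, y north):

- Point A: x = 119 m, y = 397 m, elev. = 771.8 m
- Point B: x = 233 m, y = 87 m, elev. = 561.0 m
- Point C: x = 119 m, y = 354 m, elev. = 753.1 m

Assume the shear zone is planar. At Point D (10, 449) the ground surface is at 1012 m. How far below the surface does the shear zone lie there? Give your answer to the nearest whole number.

145 m

Let the plane be z = a·x + b·y + c.
Point B−Point A: 114a − 310b = −210.8;  Point C−Point A: 0a − 43b = −18.7.
Solving gives a = −0.66654, b = 0.43488.
Then c = 771.8 − a·119 − b·397 = 678.47.
At (10, 449): z_contact = −6.7 + 195.3 + 678.47 = 867.1 m.
Depth below ground = 1012 − 867.1 = 145 m.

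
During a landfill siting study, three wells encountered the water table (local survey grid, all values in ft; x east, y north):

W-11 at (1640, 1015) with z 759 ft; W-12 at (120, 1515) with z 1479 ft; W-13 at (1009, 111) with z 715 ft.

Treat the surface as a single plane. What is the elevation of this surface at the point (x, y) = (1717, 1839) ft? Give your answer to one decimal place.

984.5 ft

Two edge vectors: W-11→W-12 = (-1520, 500, 720), W-11→W-13 = (-631, -904, -44).
Normal n = (W-11→W-12) × (W-11→W-13) = (628880, -521200, 1689580).
So ∂z/∂x = −n_x/n_z = −0.372211 and ∂z/∂y = −n_y/n_z = 0.308479.
Intercept c from W-11: 759 + 610.43 − 313.11 = 1056.32.
At (1717, 1839): z = −639.1 + 567.3 + 1056.32 = 984.5 ft.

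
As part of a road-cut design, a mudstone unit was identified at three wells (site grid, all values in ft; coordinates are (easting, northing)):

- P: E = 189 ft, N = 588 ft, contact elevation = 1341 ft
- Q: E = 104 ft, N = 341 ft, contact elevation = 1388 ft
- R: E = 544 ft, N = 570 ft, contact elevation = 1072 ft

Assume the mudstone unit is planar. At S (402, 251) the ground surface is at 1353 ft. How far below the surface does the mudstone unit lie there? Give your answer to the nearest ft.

196 ft

Let the plane be z = a·E + b·N + c.
Q−P: −85a − 247b = 47;  R−P: 355a − 18b = −269.
Solving gives a = −0.75423, b = 0.06927.
Then c = 1341 − a·189 − b·588 = 1442.82.
At (402, 251): z_contact = −303.2 + 17.4 + 1442.82 = 1157.0 ft.
Depth below ground = 1353 − 1157.0 = 196 ft.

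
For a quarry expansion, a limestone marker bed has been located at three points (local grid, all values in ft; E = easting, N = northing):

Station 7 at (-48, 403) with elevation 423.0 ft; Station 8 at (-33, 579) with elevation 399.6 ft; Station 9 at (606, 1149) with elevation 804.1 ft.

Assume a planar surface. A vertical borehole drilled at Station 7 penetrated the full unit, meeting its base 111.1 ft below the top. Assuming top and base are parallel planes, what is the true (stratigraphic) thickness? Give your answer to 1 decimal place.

Two edge vectors: Station 7→Station 8 = (15, 176, -23.4), Station 7→Station 9 = (654, 746, 381.1).
Normal n = (Station 7→Station 8) × (Station 7→Station 9) = (84530, -21020.1, -103914).
So ∂z/∂E = −n_x/n_z = 0.81346 and ∂z/∂N = −n_y/n_z = −0.20228.
|∇z| = √(a²+b²) = 0.83823, so dip δ = arctan(0.83823) = 39.97°.
True thickness = vertical thickness × cos δ = 111.1 × cos 39.97° = 85.1 ft.

85.1 ft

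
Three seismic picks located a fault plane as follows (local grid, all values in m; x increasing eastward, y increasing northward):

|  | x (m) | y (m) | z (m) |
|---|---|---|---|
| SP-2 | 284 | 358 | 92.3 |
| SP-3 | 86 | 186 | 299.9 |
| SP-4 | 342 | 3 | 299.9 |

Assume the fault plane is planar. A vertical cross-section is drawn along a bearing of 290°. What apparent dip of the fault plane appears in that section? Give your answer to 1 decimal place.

12.3°

Let the plane be z = a·x + b·y + c.
SP-3−SP-2: −198a − 172b = 207.6;  SP-4−SP-2: 58a − 355b = 207.6.
Solving gives a = −0.47331, b = −0.66212.
Unit vector along 290° is (sin 290°, cos 290°) = (-0.9397, 0.3420).
Slope in that direction = a·(-0.9397) + b·(0.3420) = 0.21831.
Apparent dip = arctan|0.21831| = 12.3° (true dip is 39.1°, so apparent ≤ true as expected).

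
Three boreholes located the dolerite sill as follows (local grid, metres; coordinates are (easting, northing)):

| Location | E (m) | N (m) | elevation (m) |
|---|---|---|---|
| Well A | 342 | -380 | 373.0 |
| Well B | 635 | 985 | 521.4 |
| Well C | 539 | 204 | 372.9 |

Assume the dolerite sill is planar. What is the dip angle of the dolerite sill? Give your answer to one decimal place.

Two edge vectors: Well A→Well B = (293, 1365, 148.4), Well A→Well C = (197, 584, -0.1).
Normal n = (Well A→Well B) × (Well A→Well C) = (-86802.1, 29264.1, -97793).
So ∂z/∂E = −n_x/n_z = −0.88761 and ∂z/∂N = −n_y/n_z = 0.29925.
Gradient magnitude |∇z| = √(a² + b²) = √(0.78785 + 0.08955) = 0.93670.
True dip = arctan(0.93670) = 43.1°, dipping toward ESE (azimuth ≈ 109°).

43.1°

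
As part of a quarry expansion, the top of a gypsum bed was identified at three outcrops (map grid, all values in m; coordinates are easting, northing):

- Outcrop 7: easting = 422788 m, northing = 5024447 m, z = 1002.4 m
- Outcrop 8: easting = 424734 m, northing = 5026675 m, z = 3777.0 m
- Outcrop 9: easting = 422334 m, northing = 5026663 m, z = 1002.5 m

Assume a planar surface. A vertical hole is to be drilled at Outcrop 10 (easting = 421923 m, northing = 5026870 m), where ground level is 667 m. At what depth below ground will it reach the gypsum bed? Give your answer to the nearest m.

Let the plane be z = a·easting + b·northing + c.
Outcrop 8−Outcrop 7: 1946a + 2228b = 2774.6;  Outcrop 9−Outcrop 7: −454a + 2216b = 0.1.
Solving gives a = 1.15485844, b = 0.23664519.
Then c = 1002.4 − a·422788 − b·5024447 = −1676269.09.
At (421923, 5026870): z_contact = 487261.3 + 1189584.6 − 1676269.09 = 576.8 m.
Depth below ground = 667 − 576.8 = 90 m.

90 m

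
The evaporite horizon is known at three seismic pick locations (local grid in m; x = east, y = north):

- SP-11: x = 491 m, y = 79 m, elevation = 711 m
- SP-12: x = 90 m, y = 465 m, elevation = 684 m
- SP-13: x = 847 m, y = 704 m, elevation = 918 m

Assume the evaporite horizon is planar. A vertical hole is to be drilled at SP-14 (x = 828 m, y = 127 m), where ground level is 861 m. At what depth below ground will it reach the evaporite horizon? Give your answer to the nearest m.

Let the plane be z = a·x + b·y + c.
SP-12−SP-11: −401a + 386b = −27;  SP-13−SP-11: 356a + 625b = 207.
Solving gives a = 0.24940, b = 0.18914.
Then c = 711 − a·491 − b·79 = 573.60.
At (828, 127): z_contact = 206.5 + 24.0 + 573.60 = 804.1 m.
Depth below ground = 861 − 804.1 = 57 m.

57 m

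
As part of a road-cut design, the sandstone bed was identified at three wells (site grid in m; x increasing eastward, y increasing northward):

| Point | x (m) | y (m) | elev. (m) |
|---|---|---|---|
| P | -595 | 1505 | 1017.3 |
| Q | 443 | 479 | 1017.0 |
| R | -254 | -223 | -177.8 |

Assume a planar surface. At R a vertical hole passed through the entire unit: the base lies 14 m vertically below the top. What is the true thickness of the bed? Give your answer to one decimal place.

Two edge vectors: P→Q = (1038, -1026, -0.3), P→R = (341, -1728, -1195.1).
Normal n = (P→Q) × (P→R) = (1225654.2, 1240411.5, -1443798).
So ∂z/∂x = −n_x/n_z = 0.84891 and ∂z/∂y = −n_y/n_z = 0.85913.
|∇z| = √(a²+b²) = 1.20779, so dip δ = arctan(1.20779) = 50.38°.
True thickness = vertical thickness × cos δ = 14 × cos 50.38° = 8.9 m.

8.9 m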